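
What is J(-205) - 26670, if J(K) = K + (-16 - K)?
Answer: -26686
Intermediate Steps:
J(K) = -16
J(-205) - 26670 = -16 - 26670 = -26686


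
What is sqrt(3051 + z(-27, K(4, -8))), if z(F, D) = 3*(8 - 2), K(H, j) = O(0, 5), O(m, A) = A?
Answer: 3*sqrt(341) ≈ 55.399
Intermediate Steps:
K(H, j) = 5
z(F, D) = 18 (z(F, D) = 3*6 = 18)
sqrt(3051 + z(-27, K(4, -8))) = sqrt(3051 + 18) = sqrt(3069) = 3*sqrt(341)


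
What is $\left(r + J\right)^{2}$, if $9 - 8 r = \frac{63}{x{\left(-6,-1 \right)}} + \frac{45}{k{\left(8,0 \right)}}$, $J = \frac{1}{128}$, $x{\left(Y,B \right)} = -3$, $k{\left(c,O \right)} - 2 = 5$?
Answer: $\frac{7006609}{802816} \approx 8.7275$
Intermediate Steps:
$k{\left(c,O \right)} = 7$ ($k{\left(c,O \right)} = 2 + 5 = 7$)
$J = \frac{1}{128} \approx 0.0078125$
$r = \frac{165}{56}$ ($r = \frac{9}{8} - \frac{\frac{63}{-3} + \frac{45}{7}}{8} = \frac{9}{8} - \frac{63 \left(- \frac{1}{3}\right) + 45 \cdot \frac{1}{7}}{8} = \frac{9}{8} - \frac{-21 + \frac{45}{7}}{8} = \frac{9}{8} - - \frac{51}{28} = \frac{9}{8} + \frac{51}{28} = \frac{165}{56} \approx 2.9464$)
$\left(r + J\right)^{2} = \left(\frac{165}{56} + \frac{1}{128}\right)^{2} = \left(\frac{2647}{896}\right)^{2} = \frac{7006609}{802816}$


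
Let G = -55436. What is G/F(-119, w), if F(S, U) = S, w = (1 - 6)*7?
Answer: 55436/119 ≈ 465.85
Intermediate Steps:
w = -35 (w = -5*7 = -35)
G/F(-119, w) = -55436/(-119) = -55436*(-1/119) = 55436/119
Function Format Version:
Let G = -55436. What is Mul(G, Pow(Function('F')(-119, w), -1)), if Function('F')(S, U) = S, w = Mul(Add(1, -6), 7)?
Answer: Rational(55436, 119) ≈ 465.85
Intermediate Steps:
w = -35 (w = Mul(-5, 7) = -35)
Mul(G, Pow(Function('F')(-119, w), -1)) = Mul(-55436, Pow(-119, -1)) = Mul(-55436, Rational(-1, 119)) = Rational(55436, 119)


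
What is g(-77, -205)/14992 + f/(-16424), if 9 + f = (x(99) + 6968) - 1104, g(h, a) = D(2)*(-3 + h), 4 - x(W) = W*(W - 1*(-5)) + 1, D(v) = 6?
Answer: 1832843/7694644 ≈ 0.23820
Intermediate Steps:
x(W) = 3 - W*(5 + W) (x(W) = 4 - (W*(W - 1*(-5)) + 1) = 4 - (W*(W + 5) + 1) = 4 - (W*(5 + W) + 1) = 4 - (1 + W*(5 + W)) = 4 + (-1 - W*(5 + W)) = 3 - W*(5 + W))
g(h, a) = -18 + 6*h (g(h, a) = 6*(-3 + h) = -18 + 6*h)
f = -4438 (f = -9 + (((3 - 1*99² - 5*99) + 6968) - 1104) = -9 + (((3 - 1*9801 - 495) + 6968) - 1104) = -9 + (((3 - 9801 - 495) + 6968) - 1104) = -9 + ((-10293 + 6968) - 1104) = -9 + (-3325 - 1104) = -9 - 4429 = -4438)
g(-77, -205)/14992 + f/(-16424) = (-18 + 6*(-77))/14992 - 4438/(-16424) = (-18 - 462)*(1/14992) - 4438*(-1/16424) = -480*1/14992 + 2219/8212 = -30/937 + 2219/8212 = 1832843/7694644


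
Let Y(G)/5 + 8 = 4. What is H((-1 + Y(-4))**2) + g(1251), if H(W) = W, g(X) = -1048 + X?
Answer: 644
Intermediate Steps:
Y(G) = -20 (Y(G) = -40 + 5*4 = -40 + 20 = -20)
H((-1 + Y(-4))**2) + g(1251) = (-1 - 20)**2 + (-1048 + 1251) = (-21)**2 + 203 = 441 + 203 = 644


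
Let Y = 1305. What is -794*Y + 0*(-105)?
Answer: -1036170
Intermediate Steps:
-794*Y + 0*(-105) = -794*1305 + 0*(-105) = -1036170 + 0 = -1036170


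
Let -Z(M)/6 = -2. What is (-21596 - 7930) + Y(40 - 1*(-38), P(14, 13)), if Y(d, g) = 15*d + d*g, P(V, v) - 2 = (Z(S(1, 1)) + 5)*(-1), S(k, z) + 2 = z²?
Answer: -29526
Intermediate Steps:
S(k, z) = -2 + z²
Z(M) = 12 (Z(M) = -6*(-2) = 12)
P(V, v) = -15 (P(V, v) = 2 + (12 + 5)*(-1) = 2 + 17*(-1) = 2 - 17 = -15)
(-21596 - 7930) + Y(40 - 1*(-38), P(14, 13)) = (-21596 - 7930) + (40 - 1*(-38))*(15 - 15) = -29526 + (40 + 38)*0 = -29526 + 78*0 = -29526 + 0 = -29526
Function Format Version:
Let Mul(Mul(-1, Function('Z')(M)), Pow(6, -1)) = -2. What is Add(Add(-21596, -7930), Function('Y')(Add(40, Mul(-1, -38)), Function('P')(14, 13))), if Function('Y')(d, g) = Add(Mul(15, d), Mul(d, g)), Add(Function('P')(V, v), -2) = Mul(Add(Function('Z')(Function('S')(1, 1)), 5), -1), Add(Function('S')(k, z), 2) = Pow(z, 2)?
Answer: -29526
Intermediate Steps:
Function('S')(k, z) = Add(-2, Pow(z, 2))
Function('Z')(M) = 12 (Function('Z')(M) = Mul(-6, -2) = 12)
Function('P')(V, v) = -15 (Function('P')(V, v) = Add(2, Mul(Add(12, 5), -1)) = Add(2, Mul(17, -1)) = Add(2, -17) = -15)
Add(Add(-21596, -7930), Function('Y')(Add(40, Mul(-1, -38)), Function('P')(14, 13))) = Add(Add(-21596, -7930), Mul(Add(40, Mul(-1, -38)), Add(15, -15))) = Add(-29526, Mul(Add(40, 38), 0)) = Add(-29526, Mul(78, 0)) = Add(-29526, 0) = -29526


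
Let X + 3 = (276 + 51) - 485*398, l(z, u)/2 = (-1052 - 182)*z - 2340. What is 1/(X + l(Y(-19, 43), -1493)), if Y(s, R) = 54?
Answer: -1/330658 ≈ -3.0243e-6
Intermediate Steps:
l(z, u) = -4680 - 2468*z (l(z, u) = 2*((-1052 - 182)*z - 2340) = 2*(-1234*z - 2340) = 2*(-2340 - 1234*z) = -4680 - 2468*z)
X = -192706 (X = -3 + ((276 + 51) - 485*398) = -3 + (327 - 193030) = -3 - 192703 = -192706)
1/(X + l(Y(-19, 43), -1493)) = 1/(-192706 + (-4680 - 2468*54)) = 1/(-192706 + (-4680 - 133272)) = 1/(-192706 - 137952) = 1/(-330658) = -1/330658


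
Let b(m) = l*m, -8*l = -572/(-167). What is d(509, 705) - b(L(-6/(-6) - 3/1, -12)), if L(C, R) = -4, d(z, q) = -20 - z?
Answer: -88629/167 ≈ -530.71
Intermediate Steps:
l = -143/334 (l = -(-143)/(2*(-167)) = -(-143)*(-1)/(2*167) = -⅛*572/167 = -143/334 ≈ -0.42814)
b(m) = -143*m/334
d(509, 705) - b(L(-6/(-6) - 3/1, -12)) = (-20 - 1*509) - (-143)*(-4)/334 = (-20 - 509) - 1*286/167 = -529 - 286/167 = -88629/167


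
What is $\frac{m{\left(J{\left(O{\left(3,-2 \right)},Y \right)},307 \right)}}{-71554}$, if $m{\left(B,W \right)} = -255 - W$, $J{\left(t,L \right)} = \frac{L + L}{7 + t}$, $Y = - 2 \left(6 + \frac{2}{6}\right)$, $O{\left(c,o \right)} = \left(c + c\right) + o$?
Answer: $\frac{281}{35777} \approx 0.0078542$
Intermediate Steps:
$O{\left(c,o \right)} = o + 2 c$ ($O{\left(c,o \right)} = 2 c + o = o + 2 c$)
$Y = - \frac{38}{3}$ ($Y = - 2 \left(6 + 2 \cdot \frac{1}{6}\right) = - 2 \left(6 + \frac{1}{3}\right) = \left(-2\right) \frac{19}{3} = - \frac{38}{3} \approx -12.667$)
$J{\left(t,L \right)} = \frac{2 L}{7 + t}$
$\frac{m{\left(J{\left(O{\left(3,-2 \right)},Y \right)},307 \right)}}{-71554} = \frac{-255 - 307}{-71554} = \left(-255 - 307\right) \left(- \frac{1}{71554}\right) = \left(-562\right) \left(- \frac{1}{71554}\right) = \frac{281}{35777}$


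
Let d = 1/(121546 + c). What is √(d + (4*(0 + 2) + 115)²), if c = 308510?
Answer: 5*√3108978622794/71676 ≈ 123.00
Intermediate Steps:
d = 1/430056 (d = 1/(121546 + 308510) = 1/430056 ≈ 2.3253e-6)
√(d + (4*(0 + 2) + 115)²) = √(1/430056 + (4*(0 + 2) + 115)²) = √(1/430056 + (4*2 + 115)²) = √(1/430056 + (8 + 115)²) = √(1/430056 + 123²) = √(1/430056 + 15129) = √(6506317225/430056) = 5*√3108978622794/71676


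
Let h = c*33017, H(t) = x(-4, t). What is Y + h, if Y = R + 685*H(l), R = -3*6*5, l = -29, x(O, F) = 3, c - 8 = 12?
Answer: 662305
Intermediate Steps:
c = 20 (c = 8 + 12 = 20)
H(t) = 3
h = 660340 (h = 20*33017 = 660340)
R = -90 (R = -18*5 = -90)
Y = 1965 (Y = -90 + 685*3 = -90 + 2055 = 1965)
Y + h = 1965 + 660340 = 662305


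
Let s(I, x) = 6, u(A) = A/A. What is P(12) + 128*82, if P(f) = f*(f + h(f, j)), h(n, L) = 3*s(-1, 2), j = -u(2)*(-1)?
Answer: 10856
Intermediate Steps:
u(A) = 1
j = 1 (j = -1*1*(-1) = -1*(-1) = 1)
h(n, L) = 18 (h(n, L) = 3*6 = 18)
P(f) = f*(18 + f) (P(f) = f*(f + 18) = f*(18 + f))
P(12) + 128*82 = 12*(18 + 12) + 128*82 = 12*30 + 10496 = 360 + 10496 = 10856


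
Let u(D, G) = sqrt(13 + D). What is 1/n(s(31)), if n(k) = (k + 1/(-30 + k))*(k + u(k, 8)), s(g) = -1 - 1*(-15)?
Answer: 224/37687 - 48*sqrt(3)/37687 ≈ 0.0037377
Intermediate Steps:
s(g) = 14 (s(g) = -1 + 15 = 14)
n(k) = (k + 1/(-30 + k))*(k + sqrt(13 + k))
1/n(s(31)) = 1/((14 + 14**3 + sqrt(13 + 14) - 30*14**2 + 14**2*sqrt(13 + 14) - 30*14*sqrt(13 + 14))/(-30 + 14)) = 1/((14 + 2744 + sqrt(27) - 30*196 + 196*sqrt(27) - 30*14*sqrt(27))/(-16)) = 1/(-(14 + 2744 + 3*sqrt(3) - 5880 + 196*(3*sqrt(3)) - 30*14*3*sqrt(3))/16) = 1/(-(14 + 2744 + 3*sqrt(3) - 5880 + 588*sqrt(3) - 1260*sqrt(3))/16) = 1/(-(-3122 - 669*sqrt(3))/16) = 1/(1561/8 + 669*sqrt(3)/16)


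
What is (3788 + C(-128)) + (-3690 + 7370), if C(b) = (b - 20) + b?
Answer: 7192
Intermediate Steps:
C(b) = -20 + 2*b (C(b) = (-20 + b) + b = -20 + 2*b)
(3788 + C(-128)) + (-3690 + 7370) = (3788 + (-20 + 2*(-128))) + (-3690 + 7370) = (3788 + (-20 - 256)) + 3680 = (3788 - 276) + 3680 = 3512 + 3680 = 7192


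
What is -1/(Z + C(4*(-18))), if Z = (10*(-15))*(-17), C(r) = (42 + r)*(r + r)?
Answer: -1/6870 ≈ -0.00014556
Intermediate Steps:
C(r) = 2*r*(42 + r) (C(r) = (42 + r)*(2*r) = 2*r*(42 + r))
Z = 2550 (Z = -150*(-17) = 2550)
-1/(Z + C(4*(-18))) = -1/(2550 + 2*(4*(-18))*(42 + 4*(-18))) = -1/(2550 + 2*(-72)*(42 - 72)) = -1/(2550 + 2*(-72)*(-30)) = -1/(2550 + 4320) = -1/6870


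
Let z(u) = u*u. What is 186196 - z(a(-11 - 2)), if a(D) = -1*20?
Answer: 185796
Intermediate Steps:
a(D) = -20
z(u) = u²
186196 - z(a(-11 - 2)) = 186196 - 1*(-20)² = 186196 - 1*400 = 186196 - 400 = 185796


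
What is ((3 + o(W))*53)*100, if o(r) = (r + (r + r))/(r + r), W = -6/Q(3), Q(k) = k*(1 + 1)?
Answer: 23850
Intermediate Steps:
Q(k) = 2*k (Q(k) = k*2 = 2*k)
W = -1 (W = -6/(2*3) = -6/6 = -6*1/6 = -1)
o(r) = 3/2 (o(r) = (r + 2*r)/((2*r)) = (3*r)*(1/(2*r)) = 3/2)
((3 + o(W))*53)*100 = ((3 + 3/2)*53)*100 = ((9/2)*53)*100 = (477/2)*100 = 23850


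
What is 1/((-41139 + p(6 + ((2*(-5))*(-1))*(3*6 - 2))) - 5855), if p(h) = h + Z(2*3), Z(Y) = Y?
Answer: -1/46822 ≈ -2.1357e-5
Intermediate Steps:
p(h) = 6 + h (p(h) = h + 2*3 = h + 6 = 6 + h)
1/((-41139 + p(6 + ((2*(-5))*(-1))*(3*6 - 2))) - 5855) = 1/((-41139 + (6 + (6 + ((2*(-5))*(-1))*(3*6 - 2)))) - 5855) = 1/((-41139 + (6 + (6 + (-10*(-1))*(18 - 2)))) - 5855) = 1/((-41139 + (6 + (6 + 10*16))) - 5855) = 1/((-41139 + (6 + (6 + 160))) - 5855) = 1/((-41139 + (6 + 166)) - 5855) = 1/((-41139 + 172) - 5855) = 1/(-40967 - 5855) = 1/(-46822) = -1/46822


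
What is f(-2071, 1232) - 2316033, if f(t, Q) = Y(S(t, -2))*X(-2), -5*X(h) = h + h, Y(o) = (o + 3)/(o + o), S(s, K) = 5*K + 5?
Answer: -57900821/25 ≈ -2.3160e+6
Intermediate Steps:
S(s, K) = 5 + 5*K
Y(o) = (3 + o)/(2*o) (Y(o) = (3 + o)/((2*o)) = (3 + o)*(1/(2*o)) = (3 + o)/(2*o))
X(h) = -2*h/5 (X(h) = -(h + h)/5 = -2*h/5)
f(t, Q) = 4/25 (f(t, Q) = ((3 + (5 + 5*(-2)))/(2*(5 + 5*(-2))))*(-2/5*(-2)) = ((3 + (5 - 10))/(2*(5 - 10)))*(4/5) = ((1/2)*(3 - 5)/(-5))*(4/5) = ((1/2)*(-1/5)*(-2))*(4/5) = (1/5)*(4/5) = 4/25)
f(-2071, 1232) - 2316033 = 4/25 - 2316033 = -57900821/25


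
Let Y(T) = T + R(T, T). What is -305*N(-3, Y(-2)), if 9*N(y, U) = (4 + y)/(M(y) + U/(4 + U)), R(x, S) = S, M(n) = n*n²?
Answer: 0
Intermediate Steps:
M(n) = n³
Y(T) = 2*T (Y(T) = T + T = 2*T)
N(y, U) = (4 + y)/(9*(y³ + U/(4 + U))) (N(y, U) = ((4 + y)/(y³ + U/(4 + U)))/9 = (4 + y)/(9*(y³ + U/(4 + U))))
-305*N(-3, Y(-2)) = -305*(16 + 4*(2*(-2)) + 4*(-3) + (2*(-2))*(-3))/(9*(2*(-2) + 4*(-3)³ + (2*(-2))*(-3)³)) = -305*(16 + 4*(-4) - 12 - 4*(-3))/(9*(-4 + 4*(-27) - 4*(-27))) = -305*(16 - 16 - 12 + 12)/(9*(-4 - 108 + 108)) = -305*0/(9*(-4)) = -305*(-1)*0/(9*4) = -305*0 = 0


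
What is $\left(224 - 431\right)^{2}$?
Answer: $42849$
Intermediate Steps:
$\left(224 - 431\right)^{2} = \left(-207\right)^{2} = 42849$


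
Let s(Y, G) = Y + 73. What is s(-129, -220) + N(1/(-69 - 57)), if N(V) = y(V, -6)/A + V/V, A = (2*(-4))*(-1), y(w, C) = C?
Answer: -223/4 ≈ -55.750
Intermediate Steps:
s(Y, G) = 73 + Y
A = 8 (A = -8*(-1) = 8)
N(V) = ¼ (N(V) = -6/8 + V/V = -6*⅛ + 1 = -¾ + 1 = ¼)
s(-129, -220) + N(1/(-69 - 57)) = (73 - 129) + ¼ = -56 + ¼ = -223/4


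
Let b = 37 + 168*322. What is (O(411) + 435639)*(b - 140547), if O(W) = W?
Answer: -37680824700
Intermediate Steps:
b = 54133 (b = 37 + 54096 = 54133)
(O(411) + 435639)*(b - 140547) = (411 + 435639)*(54133 - 140547) = 436050*(-86414) = -37680824700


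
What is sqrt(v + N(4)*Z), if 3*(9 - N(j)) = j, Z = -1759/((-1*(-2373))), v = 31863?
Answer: 4*sqrt(11212041365)/2373 ≈ 178.49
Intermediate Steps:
Z = -1759/2373 ≈ -0.74126
N(j) = 9 - j/3
sqrt(v + N(4)*Z) = sqrt(31863 + (9 - 1/3*4)*(-1759/2373)) = sqrt(31863 + (9 - 4/3)*(-1759/2373)) = sqrt(31863 + (23/3)*(-1759/2373)) = sqrt(31863 - 40457/7119) = sqrt(226792240/7119) = 4*sqrt(11212041365)/2373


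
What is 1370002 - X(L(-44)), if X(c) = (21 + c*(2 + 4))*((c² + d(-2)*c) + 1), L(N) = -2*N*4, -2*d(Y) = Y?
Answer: -263670179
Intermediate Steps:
d(Y) = -Y/2
L(N) = -8*N
X(c) = (21 + 6*c)*(1 + c + c²) (X(c) = (21 + c*(2 + 4))*((c² + (-½*(-2))*c) + 1) = (21 + c*6)*((c² + 1*c) + 1) = (21 + 6*c)*((c² + c) + 1) = (21 + 6*c)*((c + c²) + 1) = (21 + 6*c)*(1 + c + c²))
1370002 - X(L(-44)) = 1370002 - (21 + 6*(-8*(-44))³ + 27*(-8*(-44)) + 27*(-8*(-44))²) = 1370002 - (21 + 6*352³ + 27*352 + 27*352²) = 1370002 - (21 + 6*43614208 + 9504 + 27*123904) = 1370002 - (21 + 261685248 + 9504 + 3345408) = 1370002 - 1*265040181 = 1370002 - 265040181 = -263670179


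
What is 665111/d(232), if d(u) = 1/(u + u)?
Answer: 308611504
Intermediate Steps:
d(u) = 1/(2*u)
665111/d(232) = 665111/(((½)/232)) = 665111/(((½)*(1/232))) = 665111/(1/464) = 665111*464 = 308611504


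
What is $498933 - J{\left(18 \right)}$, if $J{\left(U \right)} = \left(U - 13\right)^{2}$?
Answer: $498908$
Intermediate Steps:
$J{\left(U \right)} = \left(-13 + U\right)^{2}$
$498933 - J{\left(18 \right)} = 498933 - \left(-13 + 18\right)^{2} = 498933 - 5^{2} = 498933 - 25 = 498908$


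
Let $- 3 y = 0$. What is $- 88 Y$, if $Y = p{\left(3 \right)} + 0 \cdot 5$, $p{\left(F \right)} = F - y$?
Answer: $-264$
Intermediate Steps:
$y = 0$ ($y = \left(- \frac{1}{3}\right) 0 = 0$)
$p{\left(F \right)} = F$ ($p{\left(F \right)} = F - 0 = F + 0 = F$)
$Y = 3$ ($Y = 3 + 0 \cdot 5 = 3 + 0 = 3$)
$- 88 Y = \left(-88\right) 3 = -264$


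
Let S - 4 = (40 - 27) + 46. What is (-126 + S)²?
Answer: 3969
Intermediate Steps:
S = 63 (S = 4 + ((40 - 27) + 46) = 4 + (13 + 46) = 4 + 59 = 63)
(-126 + S)² = (-126 + 63)² = (-63)² = 3969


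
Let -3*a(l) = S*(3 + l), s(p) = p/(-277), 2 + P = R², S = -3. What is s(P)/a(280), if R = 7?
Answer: -47/78391 ≈ -0.00059956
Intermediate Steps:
P = 47 (P = -2 + 7² = -2 + 49 = 47)
s(p) = -p/277 (s(p) = p*(-1/277) = -p/277)
a(l) = 3 + l (a(l) = -(-1)*(3 + l) = -(-9 - 3*l)/3 = 3 + l)
s(P)/a(280) = (-1/277*47)/(3 + 280) = -47/277/283 = -47/277*1/283 = -47/78391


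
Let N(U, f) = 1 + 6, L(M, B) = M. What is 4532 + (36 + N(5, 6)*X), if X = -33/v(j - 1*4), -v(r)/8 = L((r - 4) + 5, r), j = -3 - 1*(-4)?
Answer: 72857/16 ≈ 4553.6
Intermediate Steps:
j = 1 (j = -3 + 4 = 1)
v(r) = -8 - 8*r (v(r) = -8*((r - 4) + 5) = -8*((-4 + r) + 5) = -8*(1 + r) = -8 - 8*r)
N(U, f) = 7
X = -33/16 (X = -33/(-8 - 8*(1 - 1*4)) = -33/(-8 - 8*(1 - 4)) = -33/(-8 - 8*(-3)) = -33/(-8 + 24) = -33/16 ≈ -2.0625)
4532 + (36 + N(5, 6)*X) = 4532 + (36 + 7*(-33/16)) = 4532 + (36 - 231/16) = 4532 + 345/16 = 72857/16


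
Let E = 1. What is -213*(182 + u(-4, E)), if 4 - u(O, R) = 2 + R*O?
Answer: -40044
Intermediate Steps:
u(O, R) = 2 - O*R (u(O, R) = 4 - (2 + R*O) = 4 - (2 + O*R) = 4 + (-2 - O*R) = 2 - O*R)
-213*(182 + u(-4, E)) = -213*(182 + (2 - 1*(-4)*1)) = -213*(182 + (2 + 4)) = -213*(182 + 6) = -213*188 = -40044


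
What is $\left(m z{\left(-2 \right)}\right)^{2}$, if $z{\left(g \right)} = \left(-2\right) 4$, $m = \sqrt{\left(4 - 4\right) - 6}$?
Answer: $-384$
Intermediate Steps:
$m = i \sqrt{6}$ ($m = \sqrt{\left(4 - 4\right) - 6} = \sqrt{0 - 6} = \sqrt{-6} = i \sqrt{6} \approx 2.4495 i$)
$z{\left(g \right)} = -8$
$\left(m z{\left(-2 \right)}\right)^{2} = \left(i \sqrt{6} \left(-8\right)\right)^{2} = \left(- 8 i \sqrt{6}\right)^{2} = -384$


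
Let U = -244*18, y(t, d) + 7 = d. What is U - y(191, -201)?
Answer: -4184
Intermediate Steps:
y(t, d) = -7 + d
U = -4392
U - y(191, -201) = -4392 - (-7 - 201) = -4392 - 1*(-208) = -4392 + 208 = -4184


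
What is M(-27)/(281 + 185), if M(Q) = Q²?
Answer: 729/466 ≈ 1.5644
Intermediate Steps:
M(-27)/(281 + 185) = (-27)²/(281 + 185) = 729/466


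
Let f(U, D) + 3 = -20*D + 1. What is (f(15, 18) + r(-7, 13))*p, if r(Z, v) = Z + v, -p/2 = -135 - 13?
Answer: -105376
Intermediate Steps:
f(U, D) = -2 - 20*D (f(U, D) = -3 + (-20*D + 1) = -3 + (1 - 20*D) = -2 - 20*D)
p = 296 (p = -2*(-135 - 13) = -2*(-148) = 296)
(f(15, 18) + r(-7, 13))*p = ((-2 - 20*18) + (-7 + 13))*296 = ((-2 - 360) + 6)*296 = (-362 + 6)*296 = -356*296 = -105376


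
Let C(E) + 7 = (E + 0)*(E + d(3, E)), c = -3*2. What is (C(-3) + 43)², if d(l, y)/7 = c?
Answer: 29241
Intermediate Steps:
c = -6
d(l, y) = -42 (d(l, y) = 7*(-6) = -42)
C(E) = -7 + E*(-42 + E) (C(E) = -7 + (E + 0)*(E - 42) = -7 + E*(-42 + E))
(C(-3) + 43)² = ((-7 + (-3)² - 42*(-3)) + 43)² = ((-7 + 9 + 126) + 43)² = (128 + 43)² = 171² = 29241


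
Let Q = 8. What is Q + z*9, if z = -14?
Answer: -118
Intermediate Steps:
Q + z*9 = 8 - 14*9 = 8 - 126 = -118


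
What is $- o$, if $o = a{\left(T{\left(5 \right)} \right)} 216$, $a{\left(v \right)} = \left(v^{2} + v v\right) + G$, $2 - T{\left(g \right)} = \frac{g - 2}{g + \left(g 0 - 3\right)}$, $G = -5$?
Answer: $972$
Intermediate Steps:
$T{\left(g \right)} = 2 - \frac{-2 + g}{-3 + g}$ ($T{\left(g \right)} = 2 - \frac{g - 2}{g + \left(g 0 - 3\right)} = 2 - \frac{-2 + g}{g + \left(0 - 3\right)} = 2 - \frac{-2 + g}{g - 3} = 2 - \frac{-2 + g}{-3 + g}$)
$a{\left(v \right)} = -5 + 2 v^{2}$ ($a{\left(v \right)} = \left(v^{2} + v v\right) - 5 = \left(v^{2} + v^{2}\right) - 5 = 2 v^{2} - 5 = -5 + 2 v^{2}$)
$o = -972$ ($o = \left(-5 + 2 \left(\frac{-4 + 5}{-3 + 5}\right)^{2}\right) 216 = \left(-5 + 2 \left(\frac{1}{2} \cdot 1\right)^{2}\right) 216 = \left(-5 + \frac{2}{4}\right) 216 = \left(-5 + 2 \cdot \frac{1}{4}\right) 216 = \left(-5 + \frac{1}{2}\right) 216 = \left(- \frac{9}{2}\right) 216 = -972$)
$- o = \left(-1\right) \left(-972\right) = 972$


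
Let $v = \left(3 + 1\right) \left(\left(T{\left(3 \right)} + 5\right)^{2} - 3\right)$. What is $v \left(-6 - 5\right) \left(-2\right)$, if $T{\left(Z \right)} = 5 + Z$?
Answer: $14608$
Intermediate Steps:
$v = 664$ ($v = \left(3 + 1\right) \left(\left(\left(5 + 3\right) + 5\right)^{2} - 3\right) = 4 \left(\left(8 + 5\right)^{2} - 3\right) = 4 \left(13^{2} - 3\right) = 4 \left(169 - 3\right) = 4 \cdot 166 = 664$)
$v \left(-6 - 5\right) \left(-2\right) = 664 \left(-6 - 5\right) \left(-2\right) = 664 \left(\left(-11\right) \left(-2\right)\right) = 664 \cdot 22 = 14608$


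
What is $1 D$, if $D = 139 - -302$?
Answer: $441$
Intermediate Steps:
$D = 441$ ($D = 139 + 302 = 441$)
$1 D = 1 \cdot 441 = 441$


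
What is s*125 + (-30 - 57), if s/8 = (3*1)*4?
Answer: 11913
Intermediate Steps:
s = 96 (s = 8*((3*1)*4) = 8*(3*4) = 8*12 = 96)
s*125 + (-30 - 57) = 96*125 + (-30 - 57) = 12000 - 87 = 11913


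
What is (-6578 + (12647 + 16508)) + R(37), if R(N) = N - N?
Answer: 22577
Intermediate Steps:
R(N) = 0
(-6578 + (12647 + 16508)) + R(37) = (-6578 + (12647 + 16508)) + 0 = (-6578 + 29155) + 0 = 22577 + 0 = 22577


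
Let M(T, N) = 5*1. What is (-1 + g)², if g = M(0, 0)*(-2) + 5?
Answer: 36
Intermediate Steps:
M(T, N) = 5
g = -5 (g = 5*(-2) + 5 = -10 + 5 = -5)
(-1 + g)² = (-1 - 5)² = (-6)² = 36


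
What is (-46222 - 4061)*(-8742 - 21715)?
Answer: 1531469331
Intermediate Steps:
(-46222 - 4061)*(-8742 - 21715) = -50283*(-30457) = 1531469331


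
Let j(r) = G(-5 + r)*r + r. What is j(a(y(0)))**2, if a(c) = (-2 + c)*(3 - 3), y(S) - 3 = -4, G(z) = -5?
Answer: 0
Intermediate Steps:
y(S) = -1 (y(S) = 3 - 4 = -1)
a(c) = 0 (a(c) = (-2 + c)*0 = 0)
j(r) = -4*r (j(r) = -5*r + r = -4*r)
j(a(y(0)))**2 = (-4*0)**2 = 0**2 = 0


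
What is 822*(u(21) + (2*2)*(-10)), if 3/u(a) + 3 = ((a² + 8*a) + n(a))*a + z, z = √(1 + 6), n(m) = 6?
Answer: -5481713111568/166719737 - 2466*√7/166719737 ≈ -32880.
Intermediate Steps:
z = √7 ≈ 2.6458
u(a) = 3/(-3 + √7 + a*(6 + a² + 8*a)) (u(a) = 3/(-3 + (((a² + 8*a) + 6)*a + √7)) = 3/(-3 + ((6 + a² + 8*a)*a + √7)) = 3/(-3 + (a*(6 + a² + 8*a) + √7)) = 3/(-3 + (√7 + a*(6 + a² + 8*a))) = 3/(-3 + √7 + a*(6 + a² + 8*a)))
822*(u(21) + (2*2)*(-10)) = 822*(3/(-3 + √7 + 21³ + 6*21 + 8*21²) + (2*2)*(-10)) = 822*(3/(-3 + √7 + 9261 + 126 + 8*441) + 4*(-10)) = 822*(3/(-3 + √7 + 9261 + 126 + 3528) - 40) = 822*(3/(12912 + √7) - 40) = 822*(-40 + 3/(12912 + √7)) = -32880 + 2466/(12912 + √7)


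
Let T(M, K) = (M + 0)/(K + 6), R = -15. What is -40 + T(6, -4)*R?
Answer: -85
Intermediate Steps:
T(M, K) = M/(6 + K)
-40 + T(6, -4)*R = -40 + (6/(6 - 4))*(-15) = -40 + (6/2)*(-15) = -40 + (6*(½))*(-15) = -40 + 3*(-15) = -40 - 45 = -85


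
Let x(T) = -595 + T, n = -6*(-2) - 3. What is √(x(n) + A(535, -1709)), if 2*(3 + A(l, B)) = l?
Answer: I*√1286/2 ≈ 17.93*I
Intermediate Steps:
A(l, B) = -3 + l/2
n = 9 (n = 12 - 3 = 9)
√(x(n) + A(535, -1709)) = √((-595 + 9) + (-3 + (½)*535)) = √(-586 + (-3 + 535/2)) = √(-586 + 529/2) = √(-643/2) = I*√1286/2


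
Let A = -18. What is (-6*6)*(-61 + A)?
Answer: 2844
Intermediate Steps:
(-6*6)*(-61 + A) = (-6*6)*(-61 - 18) = -36*(-79) = 2844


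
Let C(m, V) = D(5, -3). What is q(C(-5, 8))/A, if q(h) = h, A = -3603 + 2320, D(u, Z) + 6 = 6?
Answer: 0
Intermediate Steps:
D(u, Z) = 0 (D(u, Z) = -6 + 6 = 0)
C(m, V) = 0
A = -1283
q(C(-5, 8))/A = 0/(-1283) = 0*(-1/1283) = 0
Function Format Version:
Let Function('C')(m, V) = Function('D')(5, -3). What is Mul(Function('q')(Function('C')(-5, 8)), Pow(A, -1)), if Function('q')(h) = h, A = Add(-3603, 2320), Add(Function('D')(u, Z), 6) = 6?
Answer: 0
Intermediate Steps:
Function('D')(u, Z) = 0 (Function('D')(u, Z) = Add(-6, 6) = 0)
Function('C')(m, V) = 0
A = -1283
Mul(Function('q')(Function('C')(-5, 8)), Pow(A, -1)) = Mul(0, Pow(-1283, -1)) = Mul(0, Rational(-1, 1283)) = 0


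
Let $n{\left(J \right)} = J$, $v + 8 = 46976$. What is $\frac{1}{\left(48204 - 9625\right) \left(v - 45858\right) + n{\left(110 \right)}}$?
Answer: $\frac{1}{42822800} \approx 2.3352 \cdot 10^{-8}$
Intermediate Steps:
$v = 46968$ ($v = -8 + 46976 = 46968$)
$\frac{1}{\left(48204 - 9625\right) \left(v - 45858\right) + n{\left(110 \right)}} = \frac{1}{\left(48204 - 9625\right) \left(46968 - 45858\right) + 110} = \frac{1}{38579 \cdot 1110 + 110} = \frac{1}{42822690 + 110} = \frac{1}{42822800}$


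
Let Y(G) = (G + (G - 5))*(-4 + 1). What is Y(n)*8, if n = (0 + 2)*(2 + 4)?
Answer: -456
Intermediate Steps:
n = 12 (n = 2*6 = 12)
Y(G) = 15 - 6*G (Y(G) = (G + (-5 + G))*(-3) = (-5 + 2*G)*(-3) = 15 - 6*G)
Y(n)*8 = (15 - 6*12)*8 = (15 - 72)*8 = -57*8 = -456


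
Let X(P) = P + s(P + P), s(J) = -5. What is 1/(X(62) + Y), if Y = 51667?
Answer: 1/51724 ≈ 1.9333e-5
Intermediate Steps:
X(P) = -5 + P (X(P) = P - 5 = -5 + P)
1/(X(62) + Y) = 1/((-5 + 62) + 51667) = 1/(57 + 51667) = 1/51724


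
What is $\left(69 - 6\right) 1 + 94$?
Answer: $157$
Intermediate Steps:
$\left(69 - 6\right) 1 + 94 = 63 \cdot 1 + 94 = 63 + 94 = 157$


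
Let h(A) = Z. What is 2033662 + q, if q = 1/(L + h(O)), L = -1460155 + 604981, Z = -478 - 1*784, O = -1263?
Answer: 1741701348631/856436 ≈ 2.0337e+6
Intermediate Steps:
Z = -1262 (Z = -478 - 784 = -1262)
h(A) = -1262
L = -855174
q = -1/856436 (q = 1/(-855174 - 1262) = 1/(-856436) = -1/856436 ≈ -1.1676e-6)
2033662 + q = 2033662 - 1/856436 = 1741701348631/856436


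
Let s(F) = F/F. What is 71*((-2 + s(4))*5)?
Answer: -355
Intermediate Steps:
s(F) = 1
71*((-2 + s(4))*5) = 71*((-2 + 1)*5) = 71*(-1*5) = 71*(-5) = -355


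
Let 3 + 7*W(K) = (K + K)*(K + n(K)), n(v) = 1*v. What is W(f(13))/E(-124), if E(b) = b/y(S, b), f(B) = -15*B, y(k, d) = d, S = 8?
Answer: 152097/7 ≈ 21728.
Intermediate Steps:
E(b) = 1 (E(b) = b/b = 1)
n(v) = v
W(K) = -3/7 + 4*K**2/7 (W(K) = -3/7 + ((K + K)*(K + K))/7 = -3/7 + ((2*K)*(2*K))/7 = -3/7 + (4*K**2)/7 = -3/7 + 4*K**2/7)
W(f(13))/E(-124) = (-3/7 + 4*(-15*13)**2/7)/1 = (-3/7 + (4/7)*(-195)**2)*1 = (-3/7 + (4/7)*38025)*1 = (-3/7 + 152100/7)*1 = (152097/7)*1 = 152097/7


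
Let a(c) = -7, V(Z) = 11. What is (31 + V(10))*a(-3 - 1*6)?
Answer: -294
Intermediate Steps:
(31 + V(10))*a(-3 - 1*6) = (31 + 11)*(-7) = 42*(-7) = -294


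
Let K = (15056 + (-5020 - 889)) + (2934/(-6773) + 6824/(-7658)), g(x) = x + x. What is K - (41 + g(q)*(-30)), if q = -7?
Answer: 225226790700/25933817 ≈ 8684.7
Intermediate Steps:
g(x) = 2*x
K = 237182280337/25933817 (K = (15056 - 5909) + (2934*(-1/6773) + 6824*(-1/7658)) = 9147 + (-2934/6773 - 3412/3829) = 9147 - 34343762/25933817 = 237182280337/25933817 ≈ 9145.7)
K - (41 + g(q)*(-30)) = 237182280337/25933817 - (41 + (2*(-7))*(-30)) = 237182280337/25933817 - (41 - 14*(-30)) = 237182280337/25933817 - (41 + 420) = 237182280337/25933817 - 1*461 = 237182280337/25933817 - 461 = 225226790700/25933817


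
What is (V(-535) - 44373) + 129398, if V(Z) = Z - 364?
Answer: 84126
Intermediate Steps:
V(Z) = -364 + Z
(V(-535) - 44373) + 129398 = ((-364 - 535) - 44373) + 129398 = (-899 - 44373) + 129398 = -45272 + 129398 = 84126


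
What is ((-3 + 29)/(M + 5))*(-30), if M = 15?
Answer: -39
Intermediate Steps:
((-3 + 29)/(M + 5))*(-30) = ((-3 + 29)/(15 + 5))*(-30) = (26/20)*(-30) = (26*(1/20))*(-30) = (13/10)*(-30) = -39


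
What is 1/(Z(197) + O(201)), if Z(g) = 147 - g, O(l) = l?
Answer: 1/151 ≈ 0.0066225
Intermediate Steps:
1/(Z(197) + O(201)) = 1/((147 - 1*197) + 201) = 1/((147 - 197) + 201) = 1/(-50 + 201) = 1/151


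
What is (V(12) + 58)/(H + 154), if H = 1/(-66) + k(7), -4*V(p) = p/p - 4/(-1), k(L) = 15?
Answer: 7491/22306 ≈ 0.33583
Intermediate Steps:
V(p) = -5/4 (V(p) = -(p/p - 4/(-1))/4 = -(1 - 4*(-1))/4 = -(1 + 4)/4 = -1/4*5 = -5/4)
H = 989/66 (H = 1/(-66) + 15 = -1/66 + 15 = 989/66 ≈ 14.985)
(V(12) + 58)/(H + 154) = (-5/4 + 58)/(989/66 + 154) = 227/(4*(11153/66)) = (227/4)*(66/11153) = 7491/22306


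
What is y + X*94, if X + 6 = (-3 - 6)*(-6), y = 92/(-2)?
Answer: 4466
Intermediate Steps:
y = -46 (y = 92*(-1/2) = -46)
X = 48 (X = -6 + (-3 - 6)*(-6) = -6 - 9*(-6) = -6 + 54 = 48)
y + X*94 = -46 + 48*94 = -46 + 4512 = 4466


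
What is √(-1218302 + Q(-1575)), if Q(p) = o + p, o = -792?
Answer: I*√1220669 ≈ 1104.8*I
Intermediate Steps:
Q(p) = -792 + p
√(-1218302 + Q(-1575)) = √(-1218302 + (-792 - 1575)) = √(-1218302 - 2367) = √(-1220669) = I*√1220669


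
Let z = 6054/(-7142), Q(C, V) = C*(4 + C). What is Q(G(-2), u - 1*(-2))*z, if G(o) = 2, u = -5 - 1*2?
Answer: -36324/3571 ≈ -10.172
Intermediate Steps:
u = -7 (u = -5 - 2 = -7)
z = -3027/3571 (z = 6054*(-1/7142) = -3027/3571 ≈ -0.84766)
Q(G(-2), u - 1*(-2))*z = (2*(4 + 2))*(-3027/3571) = (2*6)*(-3027/3571) = 12*(-3027/3571) = -36324/3571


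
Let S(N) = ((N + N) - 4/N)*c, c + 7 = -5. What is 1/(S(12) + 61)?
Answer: -1/223 ≈ -0.0044843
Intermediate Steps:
c = -12 (c = -7 - 5 = -12)
S(N) = -24*N + 48/N (S(N) = ((N + N) - 4/N)*(-12) = (2*N - 4/N)*(-12) = (-4/N + 2*N)*(-12) = -24*N + 48/N)
1/(S(12) + 61) = 1/((-24*12 + 48/12) + 61) = 1/((-288 + 48*(1/12)) + 61) = 1/((-288 + 4) + 61) = 1/(-284 + 61) = 1/(-223) = -1/223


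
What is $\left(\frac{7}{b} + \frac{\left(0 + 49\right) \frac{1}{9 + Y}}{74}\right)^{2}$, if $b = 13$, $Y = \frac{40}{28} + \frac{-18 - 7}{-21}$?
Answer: $\frac{19535373361}{55097233984} \approx 0.35456$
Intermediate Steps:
$Y = \frac{55}{21}$ ($Y = 40 \cdot \frac{1}{28} - - \frac{25}{21} = \frac{10}{7} + \frac{25}{21} = \frac{55}{21} \approx 2.619$)
$\left(\frac{7}{b} + \frac{\left(0 + 49\right) \frac{1}{9 + Y}}{74}\right)^{2} = \left(\frac{7}{13} + \frac{\left(0 + 49\right) \frac{1}{9 + \frac{55}{21}}}{74}\right)^{2} = \left(7 \cdot \frac{1}{13} + \frac{49}{\frac{244}{21}} \cdot \frac{1}{74}\right)^{2} = \left(\frac{7}{13} + 49 \cdot \frac{21}{244} \cdot \frac{1}{74}\right)^{2} = \left(\frac{7}{13} + \frac{1029}{244} \cdot \frac{1}{74}\right)^{2} = \left(\frac{7}{13} + \frac{1029}{18056}\right)^{2} = \left(\frac{139769}{234728}\right)^{2} = \frac{19535373361}{55097233984}$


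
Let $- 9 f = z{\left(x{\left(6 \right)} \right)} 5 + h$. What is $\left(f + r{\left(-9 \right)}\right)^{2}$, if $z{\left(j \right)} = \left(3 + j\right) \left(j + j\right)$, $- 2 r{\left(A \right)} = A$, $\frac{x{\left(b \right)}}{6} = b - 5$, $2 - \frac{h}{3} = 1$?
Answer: $\frac{112225}{36} \approx 3117.4$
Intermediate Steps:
$h = 3$ ($h = 6 - 3 = 3$)
$x{\left(b \right)} = -30 + 6 b$ ($x{\left(b \right)} = 6 \left(b - 5\right) = 6 \left(-5 + b\right) = -30 + 6 b$)
$r{\left(A \right)} = - \frac{A}{2}$
$z{\left(j \right)} = 2 j \left(3 + j\right)$ ($z{\left(j \right)} = \left(3 + j\right) 2 j = 2 j \left(3 + j\right)$)
$f = - \frac{181}{3}$ ($f = - \frac{2 \left(-30 + 6 \cdot 6\right) \left(3 + \left(-30 + 6 \cdot 6\right)\right) 5 + 3}{9} = - \frac{2 \left(-30 + 36\right) \left(3 + \left(-30 + 36\right)\right) 5 + 3}{9} = - \frac{2 \cdot 6 \left(3 + 6\right) 5 + 3}{9} = - \frac{2 \cdot 6 \cdot 9 \cdot 5 + 3}{9} = - \frac{108 \cdot 5 + 3}{9} = - \frac{540 + 3}{9} = \left(- \frac{1}{9}\right) 543 = - \frac{181}{3} \approx -60.333$)
$\left(f + r{\left(-9 \right)}\right)^{2} = \left(- \frac{181}{3} - - \frac{9}{2}\right)^{2} = \left(- \frac{181}{3} + \frac{9}{2}\right)^{2} = \left(- \frac{335}{6}\right)^{2} = \frac{112225}{36}$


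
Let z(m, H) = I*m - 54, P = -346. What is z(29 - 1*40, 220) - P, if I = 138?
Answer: -1226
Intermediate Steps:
z(m, H) = -54 + 138*m (z(m, H) = 138*m - 54 = -54 + 138*m)
z(29 - 1*40, 220) - P = (-54 + 138*(29 - 1*40)) - 1*(-346) = (-54 + 138*(29 - 40)) + 346 = (-54 + 138*(-11)) + 346 = (-54 - 1518) + 346 = -1572 + 346 = -1226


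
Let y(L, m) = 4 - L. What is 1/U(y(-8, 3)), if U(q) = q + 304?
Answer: 1/316 ≈ 0.0031646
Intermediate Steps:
U(q) = 304 + q
1/U(y(-8, 3)) = 1/(304 + (4 - 1*(-8))) = 1/(304 + (4 + 8)) = 1/(304 + 12) = 1/316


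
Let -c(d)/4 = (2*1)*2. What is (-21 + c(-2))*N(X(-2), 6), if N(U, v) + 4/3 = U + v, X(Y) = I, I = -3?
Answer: -185/3 ≈ -61.667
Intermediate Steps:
c(d) = -16 (c(d) = -4*2*1*2 = -8*2 = -4*4 = -16)
X(Y) = -3
N(U, v) = -4/3 + U + v (N(U, v) = -4/3 + (U + v) = -4/3 + U + v)
(-21 + c(-2))*N(X(-2), 6) = (-21 - 16)*(-4/3 - 3 + 6) = -37*5/3 = -185/3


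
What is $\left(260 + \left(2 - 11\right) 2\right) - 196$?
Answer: $46$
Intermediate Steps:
$\left(260 + \left(2 - 11\right) 2\right) - 196 = \left(260 - 18\right) - 196 = 242 - 196 = 46$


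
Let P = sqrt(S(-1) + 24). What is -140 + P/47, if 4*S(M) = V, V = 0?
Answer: -140 + 2*sqrt(6)/47 ≈ -139.90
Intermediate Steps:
S(M) = 0 (S(M) = (1/4)*0 = 0)
P = 2*sqrt(6) (P = sqrt(0 + 24) = sqrt(24) = 2*sqrt(6) ≈ 4.8990)
-140 + P/47 = -140 + (2*sqrt(6))/47 = -140 + (2*sqrt(6))*(1/47) = -140 + 2*sqrt(6)/47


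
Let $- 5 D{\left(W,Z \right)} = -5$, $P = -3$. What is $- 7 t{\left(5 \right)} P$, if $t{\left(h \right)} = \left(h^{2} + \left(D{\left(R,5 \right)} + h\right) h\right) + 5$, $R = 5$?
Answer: $1260$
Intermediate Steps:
$D{\left(W,Z \right)} = 1$ ($D{\left(W,Z \right)} = \left(- \frac{1}{5}\right) \left(-5\right) = 1$)
$t{\left(h \right)} = 5 + h^{2} + h \left(1 + h\right)$ ($t{\left(h \right)} = \left(h^{2} + \left(1 + h\right) h\right) + 5 = \left(h^{2} + h \left(1 + h\right)\right) + 5 = 5 + h^{2} + h \left(1 + h\right)$)
$- 7 t{\left(5 \right)} P = - 7 \left(5 + 5 + 2 \cdot 5^{2}\right) \left(-3\right) = - 7 \left(5 + 5 + 2 \cdot 25\right) \left(-3\right) = - 7 \left(5 + 5 + 50\right) \left(-3\right) = \left(-7\right) 60 \left(-3\right) = \left(-420\right) \left(-3\right) = 1260$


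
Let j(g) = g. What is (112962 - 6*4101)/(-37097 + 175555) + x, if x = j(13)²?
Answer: 11743879/69229 ≈ 169.64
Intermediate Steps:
x = 169 (x = 13² = 169)
(112962 - 6*4101)/(-37097 + 175555) + x = (112962 - 6*4101)/(-37097 + 175555) + 169 = (112962 - 24606)/138458 + 169 = 88356*(1/138458) + 169 = 44178/69229 + 169 = 11743879/69229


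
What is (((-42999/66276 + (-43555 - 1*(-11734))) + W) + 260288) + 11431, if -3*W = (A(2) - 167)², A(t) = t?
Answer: 5099327383/22092 ≈ 2.3082e+5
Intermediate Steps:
W = -9075 (W = -(2 - 167)²/3 = -⅓*(-165)² = -⅓*27225 = -9075)
(((-42999/66276 + (-43555 - 1*(-11734))) + W) + 260288) + 11431 = (((-42999/66276 + (-43555 - 1*(-11734))) - 9075) + 260288) + 11431 = (((-42999*1/66276 + (-43555 + 11734)) - 9075) + 260288) + 11431 = (((-14333/22092 - 31821) - 9075) + 260288) + 11431 = ((-703003865/22092 - 9075) + 260288) + 11431 = (-903488765/22092 + 260288) + 11431 = 4846793731/22092 + 11431 = 5099327383/22092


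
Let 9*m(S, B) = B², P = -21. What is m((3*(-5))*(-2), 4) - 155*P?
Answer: 29311/9 ≈ 3256.8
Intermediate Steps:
m(S, B) = B²/9
m((3*(-5))*(-2), 4) - 155*P = (⅑)*4² - 155*(-21) = (⅑)*16 + 3255 = 16/9 + 3255 = 29311/9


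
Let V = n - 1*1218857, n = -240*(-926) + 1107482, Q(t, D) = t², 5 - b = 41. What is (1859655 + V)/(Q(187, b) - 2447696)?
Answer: -1970520/2412727 ≈ -0.81672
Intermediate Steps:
b = -36 (b = 5 - 1*41 = 5 - 41 = -36)
n = 1329722 (n = 222240 + 1107482 = 1329722)
V = 110865 (V = 1329722 - 1*1218857 = 1329722 - 1218857 = 110865)
(1859655 + V)/(Q(187, b) - 2447696) = (1859655 + 110865)/(187² - 2447696) = 1970520/(34969 - 2447696) = 1970520/(-2412727) = 1970520*(-1/2412727) = -1970520/2412727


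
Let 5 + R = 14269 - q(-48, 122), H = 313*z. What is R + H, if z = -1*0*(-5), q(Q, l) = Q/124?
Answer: 442196/31 ≈ 14264.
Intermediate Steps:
q(Q, l) = Q/124 (q(Q, l) = Q*(1/124) = Q/124)
z = 0 (z = 0*(-5) = 0)
H = 0 (H = 313*0 = 0)
R = 442196/31 (R = -5 + (14269 - (-48)/124) = -5 + (14269 - 1*(-12/31)) = -5 + (14269 + 12/31) = -5 + 442351/31 = 442196/31 ≈ 14264.)
R + H = 442196/31 + 0 = 442196/31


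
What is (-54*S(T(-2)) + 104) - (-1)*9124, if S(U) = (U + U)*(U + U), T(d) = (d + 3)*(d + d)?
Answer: 5772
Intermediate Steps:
T(d) = 2*d*(3 + d) (T(d) = (3 + d)*(2*d) = 2*d*(3 + d))
S(U) = 4*U² (S(U) = (2*U)*(2*U) = 4*U²)
(-54*S(T(-2)) + 104) - (-1)*9124 = (-216*(2*(-2)*(3 - 2))² + 104) - (-1)*9124 = (-216*(2*(-2)*1)² + 104) - 1*(-9124) = (-216*(-4)² + 104) + 9124 = (-216*16 + 104) + 9124 = (-54*64 + 104) + 9124 = (-3456 + 104) + 9124 = -3352 + 9124 = 5772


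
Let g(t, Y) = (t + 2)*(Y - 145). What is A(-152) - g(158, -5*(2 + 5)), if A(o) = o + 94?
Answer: 28742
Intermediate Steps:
g(t, Y) = (-145 + Y)*(2 + t) (g(t, Y) = (2 + t)*(-145 + Y) = (-145 + Y)*(2 + t))
A(o) = 94 + o
A(-152) - g(158, -5*(2 + 5)) = (94 - 152) - (-290 - 145*158 + 2*(-5*(2 + 5)) - 5*(2 + 5)*158) = -58 - (-290 - 22910 + 2*(-5*7) - 5*7*158) = -58 - (-290 - 22910 + 2*(-35) - 35*158) = -58 - (-290 - 22910 - 70 - 5530) = -58 - 1*(-28800) = -58 + 28800 = 28742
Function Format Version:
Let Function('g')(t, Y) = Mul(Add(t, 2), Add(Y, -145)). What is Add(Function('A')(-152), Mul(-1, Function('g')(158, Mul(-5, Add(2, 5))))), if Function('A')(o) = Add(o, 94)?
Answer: 28742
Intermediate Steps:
Function('g')(t, Y) = Mul(Add(-145, Y), Add(2, t)) (Function('g')(t, Y) = Mul(Add(2, t), Add(-145, Y)) = Mul(Add(-145, Y), Add(2, t)))
Function('A')(o) = Add(94, o)
Add(Function('A')(-152), Mul(-1, Function('g')(158, Mul(-5, Add(2, 5))))) = Add(Add(94, -152), Mul(-1, Add(-290, Mul(-145, 158), Mul(2, Mul(-5, Add(2, 5))), Mul(Mul(-5, Add(2, 5)), 158)))) = Add(-58, Mul(-1, Add(-290, -22910, Mul(2, Mul(-5, 7)), Mul(Mul(-5, 7), 158)))) = Add(-58, Mul(-1, Add(-290, -22910, Mul(2, -35), Mul(-35, 158)))) = Add(-58, Mul(-1, Add(-290, -22910, -70, -5530))) = Add(-58, Mul(-1, -28800)) = Add(-58, 28800) = 28742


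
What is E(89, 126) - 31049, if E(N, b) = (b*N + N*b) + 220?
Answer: -8401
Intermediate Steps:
E(N, b) = 220 + 2*N*b (E(N, b) = (N*b + N*b) + 220 = 2*N*b + 220 = 220 + 2*N*b)
E(89, 126) - 31049 = (220 + 2*89*126) - 31049 = (220 + 22428) - 31049 = 22648 - 31049 = -8401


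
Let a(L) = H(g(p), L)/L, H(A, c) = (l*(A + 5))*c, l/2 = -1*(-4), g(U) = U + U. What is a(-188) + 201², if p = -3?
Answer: 40393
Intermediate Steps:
g(U) = 2*U
l = 8 (l = 2*(-1*(-4)) = 2*4 = 8)
H(A, c) = c*(40 + 8*A) (H(A, c) = (8*(A + 5))*c = (8*(5 + A))*c = (40 + 8*A)*c = c*(40 + 8*A))
a(L) = -8 (a(L) = (8*L*(5 + 2*(-3)))/L = (8*L*(5 - 6))/L = (8*L*(-1))/L = (-8*L)/L = -8)
a(-188) + 201² = -8 + 201² = -8 + 40401 = 40393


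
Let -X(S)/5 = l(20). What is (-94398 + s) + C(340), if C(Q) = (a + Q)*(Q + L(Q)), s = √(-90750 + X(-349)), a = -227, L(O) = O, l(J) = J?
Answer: -17558 + 5*I*√3634 ≈ -17558.0 + 301.41*I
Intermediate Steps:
X(S) = -100 (X(S) = -5*20 = -100)
s = 5*I*√3634 (s = √(-90750 - 100) = √(-90850) = 5*I*√3634 ≈ 301.41*I)
C(Q) = 2*Q*(-227 + Q) (C(Q) = (-227 + Q)*(Q + Q) = (-227 + Q)*(2*Q) = 2*Q*(-227 + Q))
(-94398 + s) + C(340) = (-94398 + 5*I*√3634) + 2*340*(-227 + 340) = (-94398 + 5*I*√3634) + 2*340*113 = (-94398 + 5*I*√3634) + 76840 = -17558 + 5*I*√3634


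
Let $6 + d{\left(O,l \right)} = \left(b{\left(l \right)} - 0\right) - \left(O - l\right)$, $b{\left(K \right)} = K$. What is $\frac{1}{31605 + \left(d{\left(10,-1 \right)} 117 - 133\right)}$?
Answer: $\frac{1}{29366} \approx 3.4053 \cdot 10^{-5}$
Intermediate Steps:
$d{\left(O,l \right)} = -6 - O + 2 l$ ($d{\left(O,l \right)} = -6 + \left(\left(l - 0\right) - \left(O - l\right)\right) = -6 + \left(\left(l + 0\right) - \left(O - l\right)\right) = -6 + \left(l - \left(O - l\right)\right) = -6 - \left(O - 2 l\right) = -6 - O + 2 l$)
$\frac{1}{31605 + \left(d{\left(10,-1 \right)} 117 - 133\right)} = \frac{1}{31605 + \left(\left(-6 - 10 + 2 \left(-1\right)\right) 117 - 133\right)} = \frac{1}{31605 + \left(\left(-6 - 10 - 2\right) 117 - 133\right)} = \frac{1}{31605 - 2239} = \frac{1}{29366}$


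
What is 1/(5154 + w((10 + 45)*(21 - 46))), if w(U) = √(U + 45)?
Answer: 2577/13282523 - I*√1330/26565046 ≈ 0.00019401 - 1.3728e-6*I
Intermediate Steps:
w(U) = √(45 + U)
1/(5154 + w((10 + 45)*(21 - 46))) = 1/(5154 + √(45 + (10 + 45)*(21 - 46))) = 1/(5154 + √(45 + 55*(-25))) = 1/(5154 + √(45 - 1375)) = 1/(5154 + √(-1330)) = 1/(5154 + I*√1330)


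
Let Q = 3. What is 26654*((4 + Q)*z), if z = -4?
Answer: -746312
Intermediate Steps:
26654*((4 + Q)*z) = 26654*((4 + 3)*(-4)) = 26654*(7*(-4)) = 26654*(-28) = -746312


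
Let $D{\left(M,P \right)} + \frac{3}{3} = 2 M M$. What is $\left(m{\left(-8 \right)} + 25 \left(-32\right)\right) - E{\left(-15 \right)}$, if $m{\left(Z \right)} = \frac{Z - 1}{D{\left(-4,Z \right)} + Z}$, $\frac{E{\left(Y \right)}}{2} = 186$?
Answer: $- \frac{26965}{23} \approx -1172.4$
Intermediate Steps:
$E{\left(Y \right)} = 372$ ($E{\left(Y \right)} = 2 \cdot 186 = 372$)
$D{\left(M,P \right)} = -1 + 2 M^{2}$ ($D{\left(M,P \right)} = -1 + 2 M M = -1 + 2 M^{2}$)
$m{\left(Z \right)} = \frac{-1 + Z}{31 + Z}$ ($m{\left(Z \right)} = \frac{Z - 1}{\left(-1 + 2 \left(-4\right)^{2}\right) + Z} = \frac{-1 + Z}{\left(-1 + 2 \cdot 16\right) + Z} = \frac{-1 + Z}{\left(-1 + 32\right) + Z} = \frac{-1 + Z}{31 + Z}$)
$\left(m{\left(-8 \right)} + 25 \left(-32\right)\right) - E{\left(-15 \right)} = \left(\frac{-1 - 8}{31 - 8} + 25 \left(-32\right)\right) - 372 = \left(\frac{1}{23} \left(-9\right) - 800\right) - 372 = \left(- \frac{9}{23} - 800\right) - 372 = - \frac{18409}{23} - 372 = - \frac{26965}{23}$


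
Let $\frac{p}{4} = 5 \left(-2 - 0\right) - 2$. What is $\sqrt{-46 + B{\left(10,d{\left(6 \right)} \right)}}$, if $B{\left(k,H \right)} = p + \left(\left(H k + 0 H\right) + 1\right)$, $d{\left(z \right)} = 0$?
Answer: $i \sqrt{93} \approx 9.6436 i$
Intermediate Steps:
$p = -48$ ($p = 4 \left(5 \left(-2 - 0\right) - 2\right) = 4 \left(5 \left(-2 + 0\right) - 2\right) = 4 \left(5 \left(-2\right) - 2\right) = 4 \left(-10 - 2\right) = 4 \left(-12\right) = -48$)
$B{\left(k,H \right)} = -47 + H k$ ($B{\left(k,H \right)} = -48 + \left(\left(H k + 0 H\right) + 1\right) = -48 + \left(\left(H k + 0\right) + 1\right) = -48 + \left(H k + 1\right) = -48 + \left(1 + H k\right) = -47 + H k$)
$\sqrt{-46 + B{\left(10,d{\left(6 \right)} \right)}} = \sqrt{-46 + \left(-47 + 0 \cdot 10\right)} = \sqrt{-46 + \left(-47 + 0\right)} = \sqrt{-46 - 47} = \sqrt{-93} = i \sqrt{93}$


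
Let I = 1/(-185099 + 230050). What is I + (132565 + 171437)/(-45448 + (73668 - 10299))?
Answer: 13665211823/805566871 ≈ 16.963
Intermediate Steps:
I = 1/44951 ≈ 2.2246e-5
I + (132565 + 171437)/(-45448 + (73668 - 10299)) = 1/44951 + (132565 + 171437)/(-45448 + (73668 - 10299)) = 1/44951 + 304002/(-45448 + 63369) = 1/44951 + 304002/17921 = 13665211823/805566871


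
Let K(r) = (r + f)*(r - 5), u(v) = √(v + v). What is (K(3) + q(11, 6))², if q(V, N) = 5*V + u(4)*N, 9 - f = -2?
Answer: 1017 + 648*√2 ≈ 1933.4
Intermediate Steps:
f = 11 (f = 9 - 1*(-2) = 9 + 2 = 11)
u(v) = √2*√v (u(v) = √(2*v) = √2*√v)
q(V, N) = 5*V + 2*N*√2 (q(V, N) = 5*V + (√2*√4)*N = 5*V + (√2*2)*N = 5*V + (2*√2)*N = 5*V + 2*N*√2)
K(r) = (-5 + r)*(11 + r) (K(r) = (r + 11)*(r - 5) = (11 + r)*(-5 + r) = (-5 + r)*(11 + r))
(K(3) + q(11, 6))² = ((-55 + 3² + 6*3) + (5*11 + 2*6*√2))² = ((-55 + 9 + 18) + (55 + 12*√2))² = (-28 + (55 + 12*√2))² = (27 + 12*√2)²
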